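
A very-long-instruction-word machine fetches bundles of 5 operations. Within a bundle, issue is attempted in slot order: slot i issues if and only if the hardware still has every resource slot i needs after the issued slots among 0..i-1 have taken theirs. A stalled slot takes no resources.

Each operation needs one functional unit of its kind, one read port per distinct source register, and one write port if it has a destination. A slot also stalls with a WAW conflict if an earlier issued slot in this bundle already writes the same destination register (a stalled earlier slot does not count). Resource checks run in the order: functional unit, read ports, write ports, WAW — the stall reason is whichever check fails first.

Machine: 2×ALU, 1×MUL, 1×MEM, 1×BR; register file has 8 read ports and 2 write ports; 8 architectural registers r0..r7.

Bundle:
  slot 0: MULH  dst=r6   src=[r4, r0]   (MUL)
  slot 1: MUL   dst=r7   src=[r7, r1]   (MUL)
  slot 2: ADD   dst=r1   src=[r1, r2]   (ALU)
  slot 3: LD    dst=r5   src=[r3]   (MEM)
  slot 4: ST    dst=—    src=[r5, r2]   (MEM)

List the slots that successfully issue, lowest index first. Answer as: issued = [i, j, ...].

[0] MUL needs rd=2 wr=1: ok; after: ALU=2 MUL=0 MEM=1 BR=1, R=6, W=1
[1] MUL needs rd=2 wr=1: FU; after: ALU=2 MUL=0 MEM=1 BR=1, R=6, W=1
[2] ALU needs rd=2 wr=1: ok; after: ALU=1 MUL=0 MEM=1 BR=1, R=4, W=0
[3] MEM needs rd=1 wr=1: WR_PORT; after: ALU=1 MUL=0 MEM=1 BR=1, R=4, W=0
[4] MEM needs rd=2 wr=0: ok; after: ALU=1 MUL=0 MEM=0 BR=1, R=2, W=0

issued = [0, 2, 4]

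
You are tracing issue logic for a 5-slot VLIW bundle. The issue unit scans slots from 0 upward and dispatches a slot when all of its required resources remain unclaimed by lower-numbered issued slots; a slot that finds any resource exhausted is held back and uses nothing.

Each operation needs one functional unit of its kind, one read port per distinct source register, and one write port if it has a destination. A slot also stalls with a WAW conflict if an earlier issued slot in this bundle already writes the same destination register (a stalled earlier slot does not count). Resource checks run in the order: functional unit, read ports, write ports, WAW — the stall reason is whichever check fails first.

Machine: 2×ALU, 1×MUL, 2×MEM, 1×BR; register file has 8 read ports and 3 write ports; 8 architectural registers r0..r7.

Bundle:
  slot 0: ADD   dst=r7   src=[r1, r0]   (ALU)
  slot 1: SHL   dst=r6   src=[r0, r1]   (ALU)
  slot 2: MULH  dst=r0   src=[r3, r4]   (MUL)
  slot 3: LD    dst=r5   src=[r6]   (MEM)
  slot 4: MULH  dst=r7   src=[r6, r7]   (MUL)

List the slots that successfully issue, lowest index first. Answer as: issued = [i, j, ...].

issued = [0, 1, 2]

  0. ALU→r7 ⇒ go  {1A/1Mu/2Ld/1B | 6r 2w}
  1. ALU→r6 ⇒ go  {0A/1Mu/2Ld/1B | 4r 1w}
  2. MUL→r0 ⇒ go  {0A/0Mu/2Ld/1B | 2r 0w}
  3. MEM→r5 ⇒ no(WR_PORT)  {0A/0Mu/2Ld/1B | 2r 0w}
  4. MUL→r7 ⇒ no(FU)  {0A/0Mu/2Ld/1B | 2r 0w}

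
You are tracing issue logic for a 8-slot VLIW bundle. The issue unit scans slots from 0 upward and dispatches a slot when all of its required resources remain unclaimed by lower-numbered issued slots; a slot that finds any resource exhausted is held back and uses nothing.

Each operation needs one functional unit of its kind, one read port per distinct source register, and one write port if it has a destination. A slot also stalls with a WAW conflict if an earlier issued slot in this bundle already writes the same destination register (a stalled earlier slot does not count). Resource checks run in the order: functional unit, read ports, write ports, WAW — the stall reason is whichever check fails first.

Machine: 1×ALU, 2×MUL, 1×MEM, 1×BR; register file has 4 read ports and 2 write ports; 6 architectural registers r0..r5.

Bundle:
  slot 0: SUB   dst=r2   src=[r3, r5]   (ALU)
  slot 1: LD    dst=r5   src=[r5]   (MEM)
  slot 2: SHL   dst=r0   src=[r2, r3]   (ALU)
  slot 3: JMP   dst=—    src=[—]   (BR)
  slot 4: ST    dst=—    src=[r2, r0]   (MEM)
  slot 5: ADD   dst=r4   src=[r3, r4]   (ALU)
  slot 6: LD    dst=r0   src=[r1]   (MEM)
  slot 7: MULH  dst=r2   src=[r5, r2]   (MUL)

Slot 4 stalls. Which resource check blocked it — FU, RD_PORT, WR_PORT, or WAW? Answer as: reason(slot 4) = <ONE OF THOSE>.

reason(slot 4) = FU

slot 0 (ALU): ISSUE — free A0,Mu2,Ld1,B1 rp2 wp1
slot 1 (MEM): ISSUE — free A0,Mu2,Ld0,B1 rp1 wp0
slot 2 (ALU): stall FU — free A0,Mu2,Ld0,B1 rp1 wp0
slot 3 (BR): ISSUE — free A0,Mu2,Ld0,B0 rp1 wp0
slot 4 (MEM): stall FU — free A0,Mu2,Ld0,B0 rp1 wp0
slot 5 (ALU): stall FU — free A0,Mu2,Ld0,B0 rp1 wp0
slot 6 (MEM): stall FU — free A0,Mu2,Ld0,B0 rp1 wp0
slot 7 (MUL): stall RD_PORT — free A0,Mu2,Ld0,B0 rp1 wp0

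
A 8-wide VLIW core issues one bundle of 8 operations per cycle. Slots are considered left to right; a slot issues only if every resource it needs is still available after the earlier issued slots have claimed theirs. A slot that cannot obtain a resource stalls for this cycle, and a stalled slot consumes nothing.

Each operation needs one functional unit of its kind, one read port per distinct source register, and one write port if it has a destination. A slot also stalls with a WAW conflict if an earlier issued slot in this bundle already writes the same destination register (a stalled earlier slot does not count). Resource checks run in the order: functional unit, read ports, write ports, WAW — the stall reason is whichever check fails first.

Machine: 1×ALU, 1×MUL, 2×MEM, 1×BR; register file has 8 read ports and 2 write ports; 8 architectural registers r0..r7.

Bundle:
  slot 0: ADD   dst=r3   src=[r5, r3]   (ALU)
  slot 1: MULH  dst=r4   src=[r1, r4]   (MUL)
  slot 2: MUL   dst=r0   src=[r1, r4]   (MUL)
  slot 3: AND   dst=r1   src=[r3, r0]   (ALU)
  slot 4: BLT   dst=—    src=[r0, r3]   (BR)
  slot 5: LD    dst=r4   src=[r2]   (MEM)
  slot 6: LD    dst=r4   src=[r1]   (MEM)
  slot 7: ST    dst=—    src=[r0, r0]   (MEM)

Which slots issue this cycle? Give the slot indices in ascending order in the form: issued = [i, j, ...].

issued = [0, 1, 4, 7]

(0) want 1×ALU +2rd +1wr — yes → AL0|MU1|ME2|BR1|rd6|wr1
(1) want 1×MUL +2rd +1wr — yes → AL0|MU0|ME2|BR1|rd4|wr0
(2) want 1×MUL +2rd +1wr — FU → AL0|MU0|ME2|BR1|rd4|wr0
(3) want 1×ALU +2rd +1wr — FU → AL0|MU0|ME2|BR1|rd4|wr0
(4) want 1×BR +2rd +0wr — yes → AL0|MU0|ME2|BR0|rd2|wr0
(5) want 1×MEM +1rd +1wr — WR_PORT → AL0|MU0|ME2|BR0|rd2|wr0
(6) want 1×MEM +1rd +1wr — WR_PORT → AL0|MU0|ME2|BR0|rd2|wr0
(7) want 1×MEM +1rd +0wr — yes → AL0|MU0|ME1|BR0|rd1|wr0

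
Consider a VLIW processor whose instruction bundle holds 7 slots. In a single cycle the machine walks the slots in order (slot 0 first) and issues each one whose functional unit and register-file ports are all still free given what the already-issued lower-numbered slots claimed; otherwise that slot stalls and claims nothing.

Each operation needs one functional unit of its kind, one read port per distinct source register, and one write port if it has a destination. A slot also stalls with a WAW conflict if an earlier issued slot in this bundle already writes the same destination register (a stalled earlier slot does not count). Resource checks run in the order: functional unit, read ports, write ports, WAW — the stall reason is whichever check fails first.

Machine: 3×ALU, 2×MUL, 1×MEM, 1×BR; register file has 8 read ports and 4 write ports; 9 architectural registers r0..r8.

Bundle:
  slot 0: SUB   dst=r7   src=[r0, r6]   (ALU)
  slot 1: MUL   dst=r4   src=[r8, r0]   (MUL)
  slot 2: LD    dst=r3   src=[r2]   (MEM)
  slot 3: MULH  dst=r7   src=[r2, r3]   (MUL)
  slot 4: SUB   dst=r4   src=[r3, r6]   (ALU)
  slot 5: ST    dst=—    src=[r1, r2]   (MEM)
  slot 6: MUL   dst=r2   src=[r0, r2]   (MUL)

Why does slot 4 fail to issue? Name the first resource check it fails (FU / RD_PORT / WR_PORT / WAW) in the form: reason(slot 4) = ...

slot 0 (ALU): ISSUE — free A2,Mu2,Ld1,B1 rp6 wp3
slot 1 (MUL): ISSUE — free A2,Mu1,Ld1,B1 rp4 wp2
slot 2 (MEM): ISSUE — free A2,Mu1,Ld0,B1 rp3 wp1
slot 3 (MUL): stall WAW — free A2,Mu1,Ld0,B1 rp3 wp1
slot 4 (ALU): stall WAW — free A2,Mu1,Ld0,B1 rp3 wp1
slot 5 (MEM): stall FU — free A2,Mu1,Ld0,B1 rp3 wp1
slot 6 (MUL): ISSUE — free A2,Mu0,Ld0,B1 rp1 wp0

reason(slot 4) = WAW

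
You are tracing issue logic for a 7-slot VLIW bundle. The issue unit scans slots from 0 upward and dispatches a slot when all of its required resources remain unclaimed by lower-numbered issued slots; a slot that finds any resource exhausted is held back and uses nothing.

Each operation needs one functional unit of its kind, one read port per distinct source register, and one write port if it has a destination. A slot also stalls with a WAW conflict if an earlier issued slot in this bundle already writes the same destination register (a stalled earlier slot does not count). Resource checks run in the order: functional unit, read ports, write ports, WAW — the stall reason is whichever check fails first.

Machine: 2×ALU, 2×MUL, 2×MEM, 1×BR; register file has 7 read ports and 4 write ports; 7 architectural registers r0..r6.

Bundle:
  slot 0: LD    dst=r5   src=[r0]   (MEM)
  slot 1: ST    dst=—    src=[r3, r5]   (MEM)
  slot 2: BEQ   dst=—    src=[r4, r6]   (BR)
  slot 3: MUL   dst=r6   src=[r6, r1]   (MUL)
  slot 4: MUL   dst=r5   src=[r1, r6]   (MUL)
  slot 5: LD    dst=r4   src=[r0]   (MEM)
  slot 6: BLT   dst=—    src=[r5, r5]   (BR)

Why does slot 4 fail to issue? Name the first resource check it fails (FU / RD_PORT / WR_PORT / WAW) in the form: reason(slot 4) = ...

slot 0 (MEM): ISSUE — free A2,Mu2,Ld1,B1 rp6 wp3
slot 1 (MEM): ISSUE — free A2,Mu2,Ld0,B1 rp4 wp3
slot 2 (BR): ISSUE — free A2,Mu2,Ld0,B0 rp2 wp3
slot 3 (MUL): ISSUE — free A2,Mu1,Ld0,B0 rp0 wp2
slot 4 (MUL): stall RD_PORT — free A2,Mu1,Ld0,B0 rp0 wp2
slot 5 (MEM): stall FU — free A2,Mu1,Ld0,B0 rp0 wp2
slot 6 (BR): stall FU — free A2,Mu1,Ld0,B0 rp0 wp2

reason(slot 4) = RD_PORT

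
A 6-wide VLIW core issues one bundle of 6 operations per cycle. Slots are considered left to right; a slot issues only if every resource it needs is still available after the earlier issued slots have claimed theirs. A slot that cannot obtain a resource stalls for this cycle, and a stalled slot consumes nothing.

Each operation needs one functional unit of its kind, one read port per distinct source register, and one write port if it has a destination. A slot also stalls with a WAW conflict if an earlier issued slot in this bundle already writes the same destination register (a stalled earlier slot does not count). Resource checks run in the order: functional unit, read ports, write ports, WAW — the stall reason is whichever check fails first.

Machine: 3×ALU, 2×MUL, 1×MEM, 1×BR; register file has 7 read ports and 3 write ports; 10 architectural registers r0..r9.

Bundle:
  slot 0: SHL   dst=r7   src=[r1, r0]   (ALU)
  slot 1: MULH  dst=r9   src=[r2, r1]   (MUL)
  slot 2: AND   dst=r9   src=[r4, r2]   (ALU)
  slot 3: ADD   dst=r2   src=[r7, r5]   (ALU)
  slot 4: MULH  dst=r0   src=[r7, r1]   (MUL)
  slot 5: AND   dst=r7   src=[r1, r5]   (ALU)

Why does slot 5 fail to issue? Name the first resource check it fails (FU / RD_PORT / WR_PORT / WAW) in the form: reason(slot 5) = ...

[0] ALU needs rd=2 wr=1: ok; after: ALU=2 MUL=2 MEM=1 BR=1, R=5, W=2
[1] MUL needs rd=2 wr=1: ok; after: ALU=2 MUL=1 MEM=1 BR=1, R=3, W=1
[2] ALU needs rd=2 wr=1: WAW; after: ALU=2 MUL=1 MEM=1 BR=1, R=3, W=1
[3] ALU needs rd=2 wr=1: ok; after: ALU=1 MUL=1 MEM=1 BR=1, R=1, W=0
[4] MUL needs rd=2 wr=1: RD_PORT; after: ALU=1 MUL=1 MEM=1 BR=1, R=1, W=0
[5] ALU needs rd=2 wr=1: RD_PORT; after: ALU=1 MUL=1 MEM=1 BR=1, R=1, W=0

reason(slot 5) = RD_PORT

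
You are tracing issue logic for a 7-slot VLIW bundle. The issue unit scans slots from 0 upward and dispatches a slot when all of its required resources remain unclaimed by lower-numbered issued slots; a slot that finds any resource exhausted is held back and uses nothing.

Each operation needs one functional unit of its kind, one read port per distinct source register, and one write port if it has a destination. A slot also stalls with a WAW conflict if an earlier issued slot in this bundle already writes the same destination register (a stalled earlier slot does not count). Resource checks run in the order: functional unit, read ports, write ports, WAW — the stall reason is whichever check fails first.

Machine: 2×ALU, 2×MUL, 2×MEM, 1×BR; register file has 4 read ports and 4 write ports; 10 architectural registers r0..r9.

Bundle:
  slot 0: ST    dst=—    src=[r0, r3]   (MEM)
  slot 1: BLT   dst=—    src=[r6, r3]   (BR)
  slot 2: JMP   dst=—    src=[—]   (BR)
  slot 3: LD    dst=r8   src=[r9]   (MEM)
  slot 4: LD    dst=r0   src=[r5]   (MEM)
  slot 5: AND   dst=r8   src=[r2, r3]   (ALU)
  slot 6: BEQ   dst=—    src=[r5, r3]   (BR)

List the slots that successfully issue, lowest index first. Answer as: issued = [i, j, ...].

(0) want 1×MEM +2rd +0wr — yes → AL2|MU2|ME1|BR1|rd2|wr4
(1) want 1×BR +2rd +0wr — yes → AL2|MU2|ME1|BR0|rd0|wr4
(2) want 1×BR +0rd +0wr — FU → AL2|MU2|ME1|BR0|rd0|wr4
(3) want 1×MEM +1rd +1wr — RD_PORT → AL2|MU2|ME1|BR0|rd0|wr4
(4) want 1×MEM +1rd +1wr — RD_PORT → AL2|MU2|ME1|BR0|rd0|wr4
(5) want 1×ALU +2rd +1wr — RD_PORT → AL2|MU2|ME1|BR0|rd0|wr4
(6) want 1×BR +2rd +0wr — FU → AL2|MU2|ME1|BR0|rd0|wr4

issued = [0, 1]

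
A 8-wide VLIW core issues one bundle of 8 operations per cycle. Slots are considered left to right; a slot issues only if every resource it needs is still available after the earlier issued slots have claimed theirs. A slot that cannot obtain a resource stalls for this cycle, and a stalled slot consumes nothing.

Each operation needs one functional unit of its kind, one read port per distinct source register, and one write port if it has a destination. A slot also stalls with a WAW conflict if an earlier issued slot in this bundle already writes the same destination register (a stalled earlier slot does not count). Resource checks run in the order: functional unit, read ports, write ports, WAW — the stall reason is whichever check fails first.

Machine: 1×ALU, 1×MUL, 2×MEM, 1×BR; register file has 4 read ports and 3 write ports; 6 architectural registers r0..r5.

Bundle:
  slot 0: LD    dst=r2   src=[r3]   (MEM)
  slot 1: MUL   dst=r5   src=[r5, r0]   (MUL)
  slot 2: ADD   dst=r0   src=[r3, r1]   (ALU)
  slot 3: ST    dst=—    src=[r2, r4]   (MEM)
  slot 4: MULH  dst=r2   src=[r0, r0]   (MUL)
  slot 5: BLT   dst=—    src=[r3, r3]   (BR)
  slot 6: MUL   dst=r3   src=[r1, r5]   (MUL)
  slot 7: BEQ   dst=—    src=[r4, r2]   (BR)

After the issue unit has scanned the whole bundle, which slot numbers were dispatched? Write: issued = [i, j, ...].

issued = [0, 1, 5]

  0. MEM→r2 ⇒ go  {1A/1Mu/1Ld/1B | 3r 2w}
  1. MUL→r5 ⇒ go  {1A/0Mu/1Ld/1B | 1r 1w}
  2. ALU→r0 ⇒ no(RD_PORT)  {1A/0Mu/1Ld/1B | 1r 1w}
  3. MEM ⇒ no(RD_PORT)  {1A/0Mu/1Ld/1B | 1r 1w}
  4. MUL→r2 ⇒ no(FU)  {1A/0Mu/1Ld/1B | 1r 1w}
  5. BR ⇒ go  {1A/0Mu/1Ld/0B | 0r 1w}
  6. MUL→r3 ⇒ no(FU)  {1A/0Mu/1Ld/0B | 0r 1w}
  7. BR ⇒ no(FU)  {1A/0Mu/1Ld/0B | 0r 1w}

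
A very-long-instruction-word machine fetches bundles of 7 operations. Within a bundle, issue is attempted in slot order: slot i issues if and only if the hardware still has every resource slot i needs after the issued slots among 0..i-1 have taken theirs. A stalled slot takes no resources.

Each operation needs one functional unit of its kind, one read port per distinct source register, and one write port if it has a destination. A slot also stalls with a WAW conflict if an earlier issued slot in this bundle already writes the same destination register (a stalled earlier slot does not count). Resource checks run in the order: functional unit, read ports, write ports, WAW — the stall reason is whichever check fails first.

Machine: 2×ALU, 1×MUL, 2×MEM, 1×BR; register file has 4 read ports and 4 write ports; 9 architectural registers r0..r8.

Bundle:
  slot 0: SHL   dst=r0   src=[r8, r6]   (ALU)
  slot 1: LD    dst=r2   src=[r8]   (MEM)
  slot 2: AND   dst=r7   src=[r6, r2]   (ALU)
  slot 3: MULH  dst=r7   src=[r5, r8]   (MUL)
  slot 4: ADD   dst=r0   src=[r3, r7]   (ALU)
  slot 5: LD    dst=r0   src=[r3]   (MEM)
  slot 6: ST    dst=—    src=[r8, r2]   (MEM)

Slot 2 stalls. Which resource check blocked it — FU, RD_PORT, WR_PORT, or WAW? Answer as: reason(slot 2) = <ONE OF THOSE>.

  0. ALU→r0 ⇒ go  {1A/1Mu/2Ld/1B | 2r 3w}
  1. MEM→r2 ⇒ go  {1A/1Mu/1Ld/1B | 1r 2w}
  2. ALU→r7 ⇒ no(RD_PORT)  {1A/1Mu/1Ld/1B | 1r 2w}
  3. MUL→r7 ⇒ no(RD_PORT)  {1A/1Mu/1Ld/1B | 1r 2w}
  4. ALU→r0 ⇒ no(RD_PORT)  {1A/1Mu/1Ld/1B | 1r 2w}
  5. MEM→r0 ⇒ no(WAW)  {1A/1Mu/1Ld/1B | 1r 2w}
  6. MEM ⇒ no(RD_PORT)  {1A/1Mu/1Ld/1B | 1r 2w}

reason(slot 2) = RD_PORT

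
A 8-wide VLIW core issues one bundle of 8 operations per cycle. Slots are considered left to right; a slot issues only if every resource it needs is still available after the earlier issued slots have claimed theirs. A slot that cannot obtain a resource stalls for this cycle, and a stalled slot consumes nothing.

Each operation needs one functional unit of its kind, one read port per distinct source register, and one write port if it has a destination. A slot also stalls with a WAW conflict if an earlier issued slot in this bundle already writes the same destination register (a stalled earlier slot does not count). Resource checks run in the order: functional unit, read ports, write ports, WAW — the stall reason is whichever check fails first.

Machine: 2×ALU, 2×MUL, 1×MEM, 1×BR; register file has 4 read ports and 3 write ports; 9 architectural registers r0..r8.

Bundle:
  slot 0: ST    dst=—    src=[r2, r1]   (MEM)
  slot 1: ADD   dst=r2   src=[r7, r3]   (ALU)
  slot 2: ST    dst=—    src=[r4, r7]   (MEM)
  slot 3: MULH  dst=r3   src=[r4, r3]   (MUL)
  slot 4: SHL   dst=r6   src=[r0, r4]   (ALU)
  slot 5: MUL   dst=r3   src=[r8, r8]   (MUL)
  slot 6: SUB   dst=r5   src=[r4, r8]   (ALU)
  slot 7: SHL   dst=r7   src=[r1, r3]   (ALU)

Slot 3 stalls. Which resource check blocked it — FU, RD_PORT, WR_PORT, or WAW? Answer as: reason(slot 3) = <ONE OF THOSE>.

reason(slot 3) = RD_PORT

[0] MEM needs rd=2 wr=0: ok; after: ALU=2 MUL=2 MEM=0 BR=1, R=2, W=3
[1] ALU needs rd=2 wr=1: ok; after: ALU=1 MUL=2 MEM=0 BR=1, R=0, W=2
[2] MEM needs rd=2 wr=0: FU; after: ALU=1 MUL=2 MEM=0 BR=1, R=0, W=2
[3] MUL needs rd=2 wr=1: RD_PORT; after: ALU=1 MUL=2 MEM=0 BR=1, R=0, W=2
[4] ALU needs rd=2 wr=1: RD_PORT; after: ALU=1 MUL=2 MEM=0 BR=1, R=0, W=2
[5] MUL needs rd=1 wr=1: RD_PORT; after: ALU=1 MUL=2 MEM=0 BR=1, R=0, W=2
[6] ALU needs rd=2 wr=1: RD_PORT; after: ALU=1 MUL=2 MEM=0 BR=1, R=0, W=2
[7] ALU needs rd=2 wr=1: RD_PORT; after: ALU=1 MUL=2 MEM=0 BR=1, R=0, W=2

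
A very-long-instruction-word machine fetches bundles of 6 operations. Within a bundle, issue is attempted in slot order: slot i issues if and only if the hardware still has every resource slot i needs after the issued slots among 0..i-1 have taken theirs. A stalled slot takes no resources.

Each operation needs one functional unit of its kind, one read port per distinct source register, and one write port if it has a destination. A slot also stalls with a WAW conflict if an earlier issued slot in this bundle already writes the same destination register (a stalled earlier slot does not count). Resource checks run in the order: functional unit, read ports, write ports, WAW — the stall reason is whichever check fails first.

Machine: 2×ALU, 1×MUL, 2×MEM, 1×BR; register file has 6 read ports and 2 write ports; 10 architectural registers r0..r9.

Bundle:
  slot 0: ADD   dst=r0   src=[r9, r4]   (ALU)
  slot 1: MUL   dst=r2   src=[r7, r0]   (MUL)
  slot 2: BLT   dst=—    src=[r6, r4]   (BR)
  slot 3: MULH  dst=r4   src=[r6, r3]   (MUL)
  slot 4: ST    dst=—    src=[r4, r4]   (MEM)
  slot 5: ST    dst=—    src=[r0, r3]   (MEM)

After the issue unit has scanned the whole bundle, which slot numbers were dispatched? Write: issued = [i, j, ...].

issued = [0, 1, 2]

#0 ALU src=r9,r4 dispatched  <A:1 Mu:1 Ld:2 B:1 rd:4 wr:1>
#1 MUL src=r7,r0 dispatched  <A:1 Mu:0 Ld:2 B:1 rd:2 wr:0>
#2 BR src=r6,r4 dispatched  <A:1 Mu:0 Ld:2 B:0 rd:0 wr:0>
#3 MUL src=r6,r3 held:FU  <A:1 Mu:0 Ld:2 B:0 rd:0 wr:0>
#4 MEM src=r4,r4 held:RD_PORT  <A:1 Mu:0 Ld:2 B:0 rd:0 wr:0>
#5 MEM src=r0,r3 held:RD_PORT  <A:1 Mu:0 Ld:2 B:0 rd:0 wr:0>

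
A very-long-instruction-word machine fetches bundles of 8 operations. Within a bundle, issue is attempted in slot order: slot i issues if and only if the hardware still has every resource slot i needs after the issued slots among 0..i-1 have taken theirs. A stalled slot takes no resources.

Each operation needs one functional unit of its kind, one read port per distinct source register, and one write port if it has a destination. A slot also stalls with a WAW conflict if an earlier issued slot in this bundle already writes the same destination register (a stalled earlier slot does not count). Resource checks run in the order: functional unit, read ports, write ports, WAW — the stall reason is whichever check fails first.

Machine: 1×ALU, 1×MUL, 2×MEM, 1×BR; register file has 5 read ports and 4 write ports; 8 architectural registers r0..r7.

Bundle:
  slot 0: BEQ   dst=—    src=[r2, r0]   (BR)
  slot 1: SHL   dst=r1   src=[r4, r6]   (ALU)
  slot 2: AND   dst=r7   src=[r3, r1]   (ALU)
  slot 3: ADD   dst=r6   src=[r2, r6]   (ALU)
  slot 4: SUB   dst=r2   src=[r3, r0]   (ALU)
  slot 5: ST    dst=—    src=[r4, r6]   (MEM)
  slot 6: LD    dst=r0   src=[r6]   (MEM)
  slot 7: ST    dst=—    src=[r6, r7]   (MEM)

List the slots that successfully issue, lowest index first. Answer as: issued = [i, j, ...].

[0] BR needs rd=2 wr=0: ok; after: ALU=1 MUL=1 MEM=2 BR=0, R=3, W=4
[1] ALU needs rd=2 wr=1: ok; after: ALU=0 MUL=1 MEM=2 BR=0, R=1, W=3
[2] ALU needs rd=2 wr=1: FU; after: ALU=0 MUL=1 MEM=2 BR=0, R=1, W=3
[3] ALU needs rd=2 wr=1: FU; after: ALU=0 MUL=1 MEM=2 BR=0, R=1, W=3
[4] ALU needs rd=2 wr=1: FU; after: ALU=0 MUL=1 MEM=2 BR=0, R=1, W=3
[5] MEM needs rd=2 wr=0: RD_PORT; after: ALU=0 MUL=1 MEM=2 BR=0, R=1, W=3
[6] MEM needs rd=1 wr=1: ok; after: ALU=0 MUL=1 MEM=1 BR=0, R=0, W=2
[7] MEM needs rd=2 wr=0: RD_PORT; after: ALU=0 MUL=1 MEM=1 BR=0, R=0, W=2

issued = [0, 1, 6]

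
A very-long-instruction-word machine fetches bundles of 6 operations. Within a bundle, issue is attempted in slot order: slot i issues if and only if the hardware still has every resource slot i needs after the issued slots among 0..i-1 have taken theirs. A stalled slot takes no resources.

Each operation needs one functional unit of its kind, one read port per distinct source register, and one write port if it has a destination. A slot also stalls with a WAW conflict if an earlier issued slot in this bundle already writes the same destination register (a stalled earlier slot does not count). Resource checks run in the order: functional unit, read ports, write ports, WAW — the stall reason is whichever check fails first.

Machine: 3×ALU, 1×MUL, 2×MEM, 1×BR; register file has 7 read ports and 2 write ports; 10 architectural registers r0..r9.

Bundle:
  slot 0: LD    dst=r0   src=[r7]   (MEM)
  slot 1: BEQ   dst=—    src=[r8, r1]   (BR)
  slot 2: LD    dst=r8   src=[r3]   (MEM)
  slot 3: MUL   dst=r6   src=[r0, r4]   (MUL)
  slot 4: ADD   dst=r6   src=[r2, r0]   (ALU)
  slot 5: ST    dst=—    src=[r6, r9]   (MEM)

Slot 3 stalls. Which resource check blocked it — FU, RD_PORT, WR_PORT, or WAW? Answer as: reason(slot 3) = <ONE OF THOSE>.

reason(slot 3) = WR_PORT

[0] MEM needs rd=1 wr=1: ok; after: ALU=3 MUL=1 MEM=1 BR=1, R=6, W=1
[1] BR needs rd=2 wr=0: ok; after: ALU=3 MUL=1 MEM=1 BR=0, R=4, W=1
[2] MEM needs rd=1 wr=1: ok; after: ALU=3 MUL=1 MEM=0 BR=0, R=3, W=0
[3] MUL needs rd=2 wr=1: WR_PORT; after: ALU=3 MUL=1 MEM=0 BR=0, R=3, W=0
[4] ALU needs rd=2 wr=1: WR_PORT; after: ALU=3 MUL=1 MEM=0 BR=0, R=3, W=0
[5] MEM needs rd=2 wr=0: FU; after: ALU=3 MUL=1 MEM=0 BR=0, R=3, W=0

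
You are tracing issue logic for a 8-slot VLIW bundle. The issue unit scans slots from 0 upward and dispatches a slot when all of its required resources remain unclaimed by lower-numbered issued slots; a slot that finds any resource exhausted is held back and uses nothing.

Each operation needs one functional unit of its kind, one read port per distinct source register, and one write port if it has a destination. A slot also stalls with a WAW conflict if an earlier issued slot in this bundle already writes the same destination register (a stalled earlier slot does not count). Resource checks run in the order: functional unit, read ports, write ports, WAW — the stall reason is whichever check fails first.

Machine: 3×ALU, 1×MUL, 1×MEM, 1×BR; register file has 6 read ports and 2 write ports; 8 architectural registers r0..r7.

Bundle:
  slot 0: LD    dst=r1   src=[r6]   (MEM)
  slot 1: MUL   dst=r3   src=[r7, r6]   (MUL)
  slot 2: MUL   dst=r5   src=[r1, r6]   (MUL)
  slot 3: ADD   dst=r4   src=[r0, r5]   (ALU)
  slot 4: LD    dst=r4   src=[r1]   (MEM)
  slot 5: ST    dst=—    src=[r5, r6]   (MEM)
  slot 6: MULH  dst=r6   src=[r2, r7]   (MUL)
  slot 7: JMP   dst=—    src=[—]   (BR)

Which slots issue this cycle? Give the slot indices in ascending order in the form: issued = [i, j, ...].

issued = [0, 1, 7]

slot 0 (MEM): ISSUE — free A3,Mu1,Ld0,B1 rp5 wp1
slot 1 (MUL): ISSUE — free A3,Mu0,Ld0,B1 rp3 wp0
slot 2 (MUL): stall FU — free A3,Mu0,Ld0,B1 rp3 wp0
slot 3 (ALU): stall WR_PORT — free A3,Mu0,Ld0,B1 rp3 wp0
slot 4 (MEM): stall FU — free A3,Mu0,Ld0,B1 rp3 wp0
slot 5 (MEM): stall FU — free A3,Mu0,Ld0,B1 rp3 wp0
slot 6 (MUL): stall FU — free A3,Mu0,Ld0,B1 rp3 wp0
slot 7 (BR): ISSUE — free A3,Mu0,Ld0,B0 rp3 wp0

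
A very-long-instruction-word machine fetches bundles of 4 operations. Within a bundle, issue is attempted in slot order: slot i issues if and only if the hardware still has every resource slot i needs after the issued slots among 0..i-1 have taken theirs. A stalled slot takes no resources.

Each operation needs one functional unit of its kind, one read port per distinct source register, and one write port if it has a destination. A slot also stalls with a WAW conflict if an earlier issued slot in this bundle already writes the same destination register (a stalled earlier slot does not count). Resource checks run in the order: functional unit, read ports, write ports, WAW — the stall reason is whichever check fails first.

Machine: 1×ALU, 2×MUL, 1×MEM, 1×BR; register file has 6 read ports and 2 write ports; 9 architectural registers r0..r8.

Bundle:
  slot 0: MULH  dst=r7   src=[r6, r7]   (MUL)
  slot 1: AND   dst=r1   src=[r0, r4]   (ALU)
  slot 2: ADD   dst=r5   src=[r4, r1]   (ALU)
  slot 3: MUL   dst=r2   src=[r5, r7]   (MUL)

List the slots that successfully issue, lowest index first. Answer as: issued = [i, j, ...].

#0 MUL src=r6,r7 dispatched  <A:1 Mu:1 Ld:1 B:1 rd:4 wr:1>
#1 ALU src=r0,r4 dispatched  <A:0 Mu:1 Ld:1 B:1 rd:2 wr:0>
#2 ALU src=r4,r1 held:FU  <A:0 Mu:1 Ld:1 B:1 rd:2 wr:0>
#3 MUL src=r5,r7 held:WR_PORT  <A:0 Mu:1 Ld:1 B:1 rd:2 wr:0>

issued = [0, 1]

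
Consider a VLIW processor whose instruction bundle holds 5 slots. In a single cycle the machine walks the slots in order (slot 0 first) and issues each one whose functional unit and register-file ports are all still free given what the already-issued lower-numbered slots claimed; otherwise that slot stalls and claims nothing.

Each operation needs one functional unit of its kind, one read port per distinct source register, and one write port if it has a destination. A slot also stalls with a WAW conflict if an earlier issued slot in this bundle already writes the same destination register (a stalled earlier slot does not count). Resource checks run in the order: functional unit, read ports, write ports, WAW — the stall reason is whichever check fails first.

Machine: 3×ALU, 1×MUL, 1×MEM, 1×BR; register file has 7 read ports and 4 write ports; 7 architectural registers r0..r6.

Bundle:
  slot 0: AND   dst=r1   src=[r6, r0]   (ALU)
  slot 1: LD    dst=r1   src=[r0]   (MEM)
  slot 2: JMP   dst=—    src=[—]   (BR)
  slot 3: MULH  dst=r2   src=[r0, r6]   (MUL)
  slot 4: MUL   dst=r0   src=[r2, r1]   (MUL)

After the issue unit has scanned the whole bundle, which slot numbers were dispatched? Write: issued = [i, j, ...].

(0) want 1×ALU +2rd +1wr — yes → AL2|MU1|ME1|BR1|rd5|wr3
(1) want 1×MEM +1rd +1wr — WAW → AL2|MU1|ME1|BR1|rd5|wr3
(2) want 1×BR +0rd +0wr — yes → AL2|MU1|ME1|BR0|rd5|wr3
(3) want 1×MUL +2rd +1wr — yes → AL2|MU0|ME1|BR0|rd3|wr2
(4) want 1×MUL +2rd +1wr — FU → AL2|MU0|ME1|BR0|rd3|wr2

issued = [0, 2, 3]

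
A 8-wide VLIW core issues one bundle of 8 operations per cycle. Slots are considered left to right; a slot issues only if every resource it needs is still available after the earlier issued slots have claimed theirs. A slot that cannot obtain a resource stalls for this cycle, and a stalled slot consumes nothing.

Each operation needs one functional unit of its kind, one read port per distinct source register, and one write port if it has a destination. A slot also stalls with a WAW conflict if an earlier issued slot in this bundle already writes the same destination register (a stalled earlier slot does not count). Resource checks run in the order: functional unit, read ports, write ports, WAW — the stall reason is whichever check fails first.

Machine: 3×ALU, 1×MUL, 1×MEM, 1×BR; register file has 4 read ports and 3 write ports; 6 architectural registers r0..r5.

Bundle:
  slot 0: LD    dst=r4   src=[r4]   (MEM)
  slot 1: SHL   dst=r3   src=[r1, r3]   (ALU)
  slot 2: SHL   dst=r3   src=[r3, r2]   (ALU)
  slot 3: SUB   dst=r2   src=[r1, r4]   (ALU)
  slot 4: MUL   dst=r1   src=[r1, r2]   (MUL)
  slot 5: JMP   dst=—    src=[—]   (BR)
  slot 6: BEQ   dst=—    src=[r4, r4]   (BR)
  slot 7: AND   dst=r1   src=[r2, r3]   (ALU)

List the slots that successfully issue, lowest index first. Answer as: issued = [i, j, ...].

issued = [0, 1, 5]

(0) want 1×MEM +1rd +1wr — yes → AL3|MU1|ME0|BR1|rd3|wr2
(1) want 1×ALU +2rd +1wr — yes → AL2|MU1|ME0|BR1|rd1|wr1
(2) want 1×ALU +2rd +1wr — RD_PORT → AL2|MU1|ME0|BR1|rd1|wr1
(3) want 1×ALU +2rd +1wr — RD_PORT → AL2|MU1|ME0|BR1|rd1|wr1
(4) want 1×MUL +2rd +1wr — RD_PORT → AL2|MU1|ME0|BR1|rd1|wr1
(5) want 1×BR +0rd +0wr — yes → AL2|MU1|ME0|BR0|rd1|wr1
(6) want 1×BR +1rd +0wr — FU → AL2|MU1|ME0|BR0|rd1|wr1
(7) want 1×ALU +2rd +1wr — RD_PORT → AL2|MU1|ME0|BR0|rd1|wr1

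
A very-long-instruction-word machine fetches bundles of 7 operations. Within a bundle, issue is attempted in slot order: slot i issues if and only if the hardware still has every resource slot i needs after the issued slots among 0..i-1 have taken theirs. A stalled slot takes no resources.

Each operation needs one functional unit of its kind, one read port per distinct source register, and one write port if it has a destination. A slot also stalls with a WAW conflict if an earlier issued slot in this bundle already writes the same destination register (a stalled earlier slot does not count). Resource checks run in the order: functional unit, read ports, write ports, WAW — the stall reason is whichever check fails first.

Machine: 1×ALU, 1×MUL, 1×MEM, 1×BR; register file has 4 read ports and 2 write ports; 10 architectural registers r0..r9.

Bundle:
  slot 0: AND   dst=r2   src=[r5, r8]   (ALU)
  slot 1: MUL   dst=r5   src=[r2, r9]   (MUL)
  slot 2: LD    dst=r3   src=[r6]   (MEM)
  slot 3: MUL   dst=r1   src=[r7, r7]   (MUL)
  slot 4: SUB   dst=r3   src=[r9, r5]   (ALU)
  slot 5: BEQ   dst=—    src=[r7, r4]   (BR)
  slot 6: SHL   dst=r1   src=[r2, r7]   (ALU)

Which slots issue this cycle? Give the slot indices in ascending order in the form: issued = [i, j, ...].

issued = [0, 1]

slot 0 (ALU): ISSUE — free A0,Mu1,Ld1,B1 rp2 wp1
slot 1 (MUL): ISSUE — free A0,Mu0,Ld1,B1 rp0 wp0
slot 2 (MEM): stall RD_PORT — free A0,Mu0,Ld1,B1 rp0 wp0
slot 3 (MUL): stall FU — free A0,Mu0,Ld1,B1 rp0 wp0
slot 4 (ALU): stall FU — free A0,Mu0,Ld1,B1 rp0 wp0
slot 5 (BR): stall RD_PORT — free A0,Mu0,Ld1,B1 rp0 wp0
slot 6 (ALU): stall FU — free A0,Mu0,Ld1,B1 rp0 wp0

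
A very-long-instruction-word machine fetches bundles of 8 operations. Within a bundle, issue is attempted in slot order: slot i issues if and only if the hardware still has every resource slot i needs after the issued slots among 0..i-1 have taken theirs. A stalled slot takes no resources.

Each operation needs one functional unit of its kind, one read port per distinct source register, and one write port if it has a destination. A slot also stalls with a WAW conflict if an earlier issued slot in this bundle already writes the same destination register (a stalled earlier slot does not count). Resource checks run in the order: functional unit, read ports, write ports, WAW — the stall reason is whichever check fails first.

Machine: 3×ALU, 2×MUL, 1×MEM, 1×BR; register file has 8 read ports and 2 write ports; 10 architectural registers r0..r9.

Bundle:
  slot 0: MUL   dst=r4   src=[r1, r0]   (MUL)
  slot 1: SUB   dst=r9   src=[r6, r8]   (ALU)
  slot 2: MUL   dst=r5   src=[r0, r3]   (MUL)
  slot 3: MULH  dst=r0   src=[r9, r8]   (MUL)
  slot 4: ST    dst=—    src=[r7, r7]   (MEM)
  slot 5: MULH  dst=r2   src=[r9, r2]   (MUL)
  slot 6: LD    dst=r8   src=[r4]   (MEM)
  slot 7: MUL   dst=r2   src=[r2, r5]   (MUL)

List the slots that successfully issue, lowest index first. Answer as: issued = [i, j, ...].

slot 0 (MUL): ISSUE — free A3,Mu1,Ld1,B1 rp6 wp1
slot 1 (ALU): ISSUE — free A2,Mu1,Ld1,B1 rp4 wp0
slot 2 (MUL): stall WR_PORT — free A2,Mu1,Ld1,B1 rp4 wp0
slot 3 (MUL): stall WR_PORT — free A2,Mu1,Ld1,B1 rp4 wp0
slot 4 (MEM): ISSUE — free A2,Mu1,Ld0,B1 rp3 wp0
slot 5 (MUL): stall WR_PORT — free A2,Mu1,Ld0,B1 rp3 wp0
slot 6 (MEM): stall FU — free A2,Mu1,Ld0,B1 rp3 wp0
slot 7 (MUL): stall WR_PORT — free A2,Mu1,Ld0,B1 rp3 wp0

issued = [0, 1, 4]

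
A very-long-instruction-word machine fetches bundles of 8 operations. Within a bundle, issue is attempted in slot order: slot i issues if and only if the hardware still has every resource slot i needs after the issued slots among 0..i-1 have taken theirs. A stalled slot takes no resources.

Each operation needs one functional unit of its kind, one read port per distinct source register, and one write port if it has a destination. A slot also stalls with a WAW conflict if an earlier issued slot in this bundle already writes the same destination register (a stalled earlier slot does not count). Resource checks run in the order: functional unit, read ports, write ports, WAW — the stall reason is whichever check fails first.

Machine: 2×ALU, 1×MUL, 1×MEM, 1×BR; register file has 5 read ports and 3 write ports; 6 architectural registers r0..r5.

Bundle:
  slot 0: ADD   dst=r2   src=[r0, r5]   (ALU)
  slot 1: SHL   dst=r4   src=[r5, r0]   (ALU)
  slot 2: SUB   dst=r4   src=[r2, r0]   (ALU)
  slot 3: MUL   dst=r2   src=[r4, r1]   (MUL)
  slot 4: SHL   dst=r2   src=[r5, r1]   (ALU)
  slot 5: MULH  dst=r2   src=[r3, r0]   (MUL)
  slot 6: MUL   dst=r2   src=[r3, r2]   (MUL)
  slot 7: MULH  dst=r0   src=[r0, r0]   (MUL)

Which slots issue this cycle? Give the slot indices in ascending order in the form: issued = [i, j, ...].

[0] ALU needs rd=2 wr=1: ok; after: ALU=1 MUL=1 MEM=1 BR=1, R=3, W=2
[1] ALU needs rd=2 wr=1: ok; after: ALU=0 MUL=1 MEM=1 BR=1, R=1, W=1
[2] ALU needs rd=2 wr=1: FU; after: ALU=0 MUL=1 MEM=1 BR=1, R=1, W=1
[3] MUL needs rd=2 wr=1: RD_PORT; after: ALU=0 MUL=1 MEM=1 BR=1, R=1, W=1
[4] ALU needs rd=2 wr=1: FU; after: ALU=0 MUL=1 MEM=1 BR=1, R=1, W=1
[5] MUL needs rd=2 wr=1: RD_PORT; after: ALU=0 MUL=1 MEM=1 BR=1, R=1, W=1
[6] MUL needs rd=2 wr=1: RD_PORT; after: ALU=0 MUL=1 MEM=1 BR=1, R=1, W=1
[7] MUL needs rd=1 wr=1: ok; after: ALU=0 MUL=0 MEM=1 BR=1, R=0, W=0

issued = [0, 1, 7]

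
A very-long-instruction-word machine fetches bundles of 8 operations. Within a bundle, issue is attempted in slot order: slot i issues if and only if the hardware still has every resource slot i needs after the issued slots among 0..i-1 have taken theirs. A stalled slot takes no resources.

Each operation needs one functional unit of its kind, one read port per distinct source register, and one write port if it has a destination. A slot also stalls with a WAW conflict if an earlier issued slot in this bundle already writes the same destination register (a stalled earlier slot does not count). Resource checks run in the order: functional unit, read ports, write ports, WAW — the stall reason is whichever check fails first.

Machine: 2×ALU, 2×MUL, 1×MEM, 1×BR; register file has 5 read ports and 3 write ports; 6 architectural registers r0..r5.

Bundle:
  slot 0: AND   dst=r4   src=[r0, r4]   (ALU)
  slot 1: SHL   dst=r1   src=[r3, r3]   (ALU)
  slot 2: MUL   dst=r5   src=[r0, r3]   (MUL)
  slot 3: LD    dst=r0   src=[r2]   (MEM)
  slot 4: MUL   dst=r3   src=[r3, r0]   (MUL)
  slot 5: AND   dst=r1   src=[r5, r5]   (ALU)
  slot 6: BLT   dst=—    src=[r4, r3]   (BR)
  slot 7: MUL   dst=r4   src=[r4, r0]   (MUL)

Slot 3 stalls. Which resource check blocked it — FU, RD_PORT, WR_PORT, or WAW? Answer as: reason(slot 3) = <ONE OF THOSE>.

#0 ALU src=r0,r4 dispatched  <A:1 Mu:2 Ld:1 B:1 rd:3 wr:2>
#1 ALU src=r3,r3 dispatched  <A:0 Mu:2 Ld:1 B:1 rd:2 wr:1>
#2 MUL src=r0,r3 dispatched  <A:0 Mu:1 Ld:1 B:1 rd:0 wr:0>
#3 MEM src=r2 held:RD_PORT  <A:0 Mu:1 Ld:1 B:1 rd:0 wr:0>
#4 MUL src=r3,r0 held:RD_PORT  <A:0 Mu:1 Ld:1 B:1 rd:0 wr:0>
#5 ALU src=r5,r5 held:FU  <A:0 Mu:1 Ld:1 B:1 rd:0 wr:0>
#6 BR src=r4,r3 held:RD_PORT  <A:0 Mu:1 Ld:1 B:1 rd:0 wr:0>
#7 MUL src=r4,r0 held:RD_PORT  <A:0 Mu:1 Ld:1 B:1 rd:0 wr:0>

reason(slot 3) = RD_PORT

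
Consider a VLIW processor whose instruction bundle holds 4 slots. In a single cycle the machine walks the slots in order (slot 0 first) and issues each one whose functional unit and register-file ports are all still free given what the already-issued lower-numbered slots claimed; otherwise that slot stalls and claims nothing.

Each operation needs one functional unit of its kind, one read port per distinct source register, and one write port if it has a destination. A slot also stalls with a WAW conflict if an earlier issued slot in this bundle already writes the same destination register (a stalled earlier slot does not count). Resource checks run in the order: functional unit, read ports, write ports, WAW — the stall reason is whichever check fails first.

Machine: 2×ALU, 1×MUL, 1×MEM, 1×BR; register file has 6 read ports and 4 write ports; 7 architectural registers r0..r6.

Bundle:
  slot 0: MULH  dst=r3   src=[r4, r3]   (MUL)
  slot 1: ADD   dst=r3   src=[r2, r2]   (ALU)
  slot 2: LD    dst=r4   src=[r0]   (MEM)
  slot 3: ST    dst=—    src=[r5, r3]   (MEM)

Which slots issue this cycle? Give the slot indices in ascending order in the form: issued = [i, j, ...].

[0] MUL needs rd=2 wr=1: ok; after: ALU=2 MUL=0 MEM=1 BR=1, R=4, W=3
[1] ALU needs rd=1 wr=1: WAW; after: ALU=2 MUL=0 MEM=1 BR=1, R=4, W=3
[2] MEM needs rd=1 wr=1: ok; after: ALU=2 MUL=0 MEM=0 BR=1, R=3, W=2
[3] MEM needs rd=2 wr=0: FU; after: ALU=2 MUL=0 MEM=0 BR=1, R=3, W=2

issued = [0, 2]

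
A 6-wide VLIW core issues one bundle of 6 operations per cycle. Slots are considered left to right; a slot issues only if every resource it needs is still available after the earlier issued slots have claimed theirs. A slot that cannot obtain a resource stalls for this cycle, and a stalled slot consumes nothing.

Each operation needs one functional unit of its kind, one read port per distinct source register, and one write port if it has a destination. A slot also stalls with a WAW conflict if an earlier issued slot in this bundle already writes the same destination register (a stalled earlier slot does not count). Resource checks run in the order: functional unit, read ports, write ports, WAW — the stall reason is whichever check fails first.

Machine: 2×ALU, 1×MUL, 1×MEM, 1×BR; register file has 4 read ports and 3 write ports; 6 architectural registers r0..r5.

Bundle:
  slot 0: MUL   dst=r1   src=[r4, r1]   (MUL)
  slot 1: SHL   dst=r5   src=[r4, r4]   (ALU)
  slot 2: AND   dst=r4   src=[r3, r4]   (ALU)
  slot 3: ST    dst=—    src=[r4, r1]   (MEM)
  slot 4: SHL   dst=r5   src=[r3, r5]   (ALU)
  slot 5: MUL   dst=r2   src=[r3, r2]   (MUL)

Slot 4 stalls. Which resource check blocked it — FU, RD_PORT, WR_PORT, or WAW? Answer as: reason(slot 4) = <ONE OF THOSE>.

[0] MUL needs rd=2 wr=1: ok; after: ALU=2 MUL=0 MEM=1 BR=1, R=2, W=2
[1] ALU needs rd=1 wr=1: ok; after: ALU=1 MUL=0 MEM=1 BR=1, R=1, W=1
[2] ALU needs rd=2 wr=1: RD_PORT; after: ALU=1 MUL=0 MEM=1 BR=1, R=1, W=1
[3] MEM needs rd=2 wr=0: RD_PORT; after: ALU=1 MUL=0 MEM=1 BR=1, R=1, W=1
[4] ALU needs rd=2 wr=1: RD_PORT; after: ALU=1 MUL=0 MEM=1 BR=1, R=1, W=1
[5] MUL needs rd=2 wr=1: FU; after: ALU=1 MUL=0 MEM=1 BR=1, R=1, W=1

reason(slot 4) = RD_PORT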